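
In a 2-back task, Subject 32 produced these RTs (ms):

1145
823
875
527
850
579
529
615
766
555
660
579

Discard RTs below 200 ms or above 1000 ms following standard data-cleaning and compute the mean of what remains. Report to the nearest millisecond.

Excluded: 1145
Retained (n=11): Σ = 7358
Mean = 7358/11 = 668.9091

669 ms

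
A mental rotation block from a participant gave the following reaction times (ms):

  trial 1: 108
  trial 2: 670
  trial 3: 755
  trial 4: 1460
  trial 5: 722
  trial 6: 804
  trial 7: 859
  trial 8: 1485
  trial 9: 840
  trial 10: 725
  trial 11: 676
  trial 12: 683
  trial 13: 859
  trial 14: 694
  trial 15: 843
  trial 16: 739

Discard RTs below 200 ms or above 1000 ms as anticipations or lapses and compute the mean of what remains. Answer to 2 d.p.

Excluded: 108, 1460, 1485
Retained (n=13): Σ = 9869
Mean = 9869/13 = 759.1538

759.15 ms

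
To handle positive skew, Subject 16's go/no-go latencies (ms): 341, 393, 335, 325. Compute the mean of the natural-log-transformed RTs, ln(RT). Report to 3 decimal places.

5.851

ln(RT): 5.8319, 5.9738, 5.8141, 5.7838
Σ ln(RT) = 23.4036
Mean = 23.4036/4 = 5.85091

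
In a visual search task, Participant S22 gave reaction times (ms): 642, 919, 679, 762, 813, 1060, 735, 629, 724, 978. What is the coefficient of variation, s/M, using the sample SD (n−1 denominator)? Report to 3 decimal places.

n = 10, Σ = 7941, M = 794.1000
Σ(x−M)² = 193556.900; s = √(193556.900/9) = 146.6503
CV = 146.6503 / 794.1000 = 0.18467

0.185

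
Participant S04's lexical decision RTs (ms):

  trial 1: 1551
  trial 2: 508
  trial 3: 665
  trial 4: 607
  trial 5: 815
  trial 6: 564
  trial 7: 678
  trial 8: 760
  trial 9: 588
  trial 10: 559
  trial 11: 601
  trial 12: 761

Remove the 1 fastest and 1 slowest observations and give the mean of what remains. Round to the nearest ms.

660 ms

Sorted: 508, 559, 564, 588, 601, 607, 665, 678, 760, 761, 815, 1551
Drop lowest 1 (508) and highest 1 (1551)
Remaining (n=10): Σ = 6598, mean = 6598/10 = 659.800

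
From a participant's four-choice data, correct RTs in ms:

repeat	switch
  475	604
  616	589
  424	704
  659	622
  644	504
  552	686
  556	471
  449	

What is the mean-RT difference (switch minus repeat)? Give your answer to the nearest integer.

50 ms

M(repeat) = 4375/8 = 546.875
M(switch) = 4180/7 = 597.143
Difference = 597.143 − 546.875 = 50.268 ms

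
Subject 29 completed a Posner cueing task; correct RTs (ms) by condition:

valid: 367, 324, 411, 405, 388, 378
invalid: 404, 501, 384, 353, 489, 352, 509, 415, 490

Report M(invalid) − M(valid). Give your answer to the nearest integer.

54 ms

M(valid) = 2273/6 = 378.833
M(invalid) = 3897/9 = 433.000
Difference = 433.000 − 378.833 = 54.167 ms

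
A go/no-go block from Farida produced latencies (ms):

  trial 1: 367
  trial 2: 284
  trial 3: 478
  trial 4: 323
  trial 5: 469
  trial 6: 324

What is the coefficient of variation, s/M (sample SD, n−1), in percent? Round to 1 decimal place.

21.7%

n = 6, Σ = 2245, M = 374.1667
Σ(x−M)² = 33090.833; s = √(33090.833/5) = 81.3521
CV = 81.3521 / 374.1667 = 0.21742 = 21.742%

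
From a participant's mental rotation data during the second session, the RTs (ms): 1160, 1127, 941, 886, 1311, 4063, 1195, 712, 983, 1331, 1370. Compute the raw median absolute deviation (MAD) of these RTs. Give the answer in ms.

Sorted: 712, 886, 941, 983, 1127, 1160, 1195, 1311, 1331, 1370, 4063 → median = 1160
|x − 1160|: 0, 33, 219, 274, 151, 2903, 35, 448, 177, 171, 210
Sorted deviations: 0, 33, 35, 151, 171, 177, 210, 219, 274, 448, 2903 → MAD = 177

177 ms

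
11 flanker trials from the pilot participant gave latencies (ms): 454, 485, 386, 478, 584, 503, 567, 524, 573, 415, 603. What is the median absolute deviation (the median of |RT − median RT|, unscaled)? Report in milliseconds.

Sorted: 386, 415, 454, 478, 485, 503, 524, 567, 573, 584, 603 → median = 503
|x − 503|: 49, 18, 117, 25, 81, 0, 64, 21, 70, 88, 100
Sorted deviations: 0, 18, 21, 25, 49, 64, 70, 81, 88, 100, 117 → MAD = 64

64 ms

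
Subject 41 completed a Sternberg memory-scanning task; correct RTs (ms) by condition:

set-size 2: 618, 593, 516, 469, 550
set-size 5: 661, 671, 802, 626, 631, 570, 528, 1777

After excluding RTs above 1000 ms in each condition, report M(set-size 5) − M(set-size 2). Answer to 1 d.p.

set-size 5: exclude 1777
M(set-size 2) = 2746/5 = 549.200
M(set-size 5) = 4489/7 = 641.286
Difference = 641.286 − 549.200 = 92.086 ms

92.1 ms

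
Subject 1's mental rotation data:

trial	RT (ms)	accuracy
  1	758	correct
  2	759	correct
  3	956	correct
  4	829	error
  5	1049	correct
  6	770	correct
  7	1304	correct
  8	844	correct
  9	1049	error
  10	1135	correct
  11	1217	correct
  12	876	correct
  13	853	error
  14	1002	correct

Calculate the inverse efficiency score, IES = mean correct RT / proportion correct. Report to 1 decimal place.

1234.5 ms

Correct trials (n=11): 758, 759, 956, 1049, 770, 1304, 844, 1135, 1217, 876, 1002
Mean correct RT = 10670/11 = 970.0000 ms
Proportion correct = 11/14
IES = 970.0000 / (11/14) = 1234.545 ms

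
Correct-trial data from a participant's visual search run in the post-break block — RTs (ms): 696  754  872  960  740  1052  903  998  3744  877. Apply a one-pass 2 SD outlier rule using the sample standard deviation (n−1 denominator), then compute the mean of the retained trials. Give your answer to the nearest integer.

n = 10, ΣRT = 11596, M = 1159.600
Σ(x−M)² = 7540576.40; s = √(7540576.40/9) = 915.337
Cutoffs: 1159.600 ± 2·915.337 → [-671.1, 2990.3]
Outside: 3744 → excluded.
Retained (n=9): Σ = 7852, mean = 7852/9 = 872.444

872 ms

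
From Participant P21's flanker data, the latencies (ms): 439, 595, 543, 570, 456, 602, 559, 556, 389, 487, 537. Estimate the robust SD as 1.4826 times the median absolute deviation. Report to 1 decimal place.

77.1 ms

Sorted: 389, 439, 456, 487, 537, 543, 556, 559, 570, 595, 602 → median = 543
|x − 543| sorted: 0, 6, 13, 16, 27, 52, 56, 59, 87, 104, 154 → MAD = 52
Robust SD ≈ 1.4826 × 52 = 77.095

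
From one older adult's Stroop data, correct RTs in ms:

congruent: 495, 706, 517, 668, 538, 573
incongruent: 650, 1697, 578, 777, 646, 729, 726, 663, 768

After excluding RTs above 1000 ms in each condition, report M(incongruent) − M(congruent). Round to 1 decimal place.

incongruent: exclude 1697
M(congruent) = 3497/6 = 582.833
M(incongruent) = 5537/8 = 692.125
Difference = 692.125 − 582.833 = 109.292 ms

109.3 ms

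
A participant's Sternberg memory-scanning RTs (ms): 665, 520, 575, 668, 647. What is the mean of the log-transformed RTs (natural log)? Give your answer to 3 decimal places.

ln(RT): 6.4998, 6.2538, 6.3544, 6.5043, 6.4723
Σ ln(RT) = 32.0846
Mean = 32.0846/5 = 6.41692

6.417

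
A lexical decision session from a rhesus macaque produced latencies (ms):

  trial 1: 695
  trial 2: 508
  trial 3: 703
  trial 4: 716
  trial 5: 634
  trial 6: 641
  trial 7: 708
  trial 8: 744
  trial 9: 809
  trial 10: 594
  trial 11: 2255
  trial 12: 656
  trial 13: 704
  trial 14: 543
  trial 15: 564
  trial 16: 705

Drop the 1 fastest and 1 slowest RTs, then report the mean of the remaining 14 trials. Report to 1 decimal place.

Sorted: 508, 543, 564, 594, 634, 641, 656, 695, 703, 704, 705, 708, 716, 744, 809, 2255
Drop lowest 1 (508) and highest 1 (2255)
Remaining (n=14): Σ = 9416, mean = 9416/14 = 672.571

672.6 ms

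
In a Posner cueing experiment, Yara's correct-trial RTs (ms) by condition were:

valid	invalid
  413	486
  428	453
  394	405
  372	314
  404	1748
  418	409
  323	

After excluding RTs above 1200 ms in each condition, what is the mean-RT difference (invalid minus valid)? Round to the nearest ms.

20 ms

invalid: exclude 1748
M(valid) = 2752/7 = 393.143
M(invalid) = 2067/5 = 413.400
Difference = 413.400 − 393.143 = 20.257 ms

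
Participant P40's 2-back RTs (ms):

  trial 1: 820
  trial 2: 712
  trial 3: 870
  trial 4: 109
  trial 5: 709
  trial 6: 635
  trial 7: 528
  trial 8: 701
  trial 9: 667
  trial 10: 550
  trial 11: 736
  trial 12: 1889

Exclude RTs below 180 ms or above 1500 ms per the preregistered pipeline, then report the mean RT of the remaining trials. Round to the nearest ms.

693 ms

Excluded: 109, 1889
Retained (n=10): Σ = 6928
Mean = 6928/10 = 692.8000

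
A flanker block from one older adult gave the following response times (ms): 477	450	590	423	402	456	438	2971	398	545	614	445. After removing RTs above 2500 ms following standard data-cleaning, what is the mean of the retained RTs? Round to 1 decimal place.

476.2 ms

Excluded: 2971
Retained (n=11): Σ = 5238
Mean = 5238/11 = 476.1818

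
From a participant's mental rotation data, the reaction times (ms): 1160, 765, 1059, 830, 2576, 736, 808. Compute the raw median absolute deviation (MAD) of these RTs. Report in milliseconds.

94 ms

Sorted: 736, 765, 808, 830, 1059, 1160, 2576 → median = 830
|x − 830|: 330, 65, 229, 0, 1746, 94, 22
Sorted deviations: 0, 22, 65, 94, 229, 330, 1746 → MAD = 94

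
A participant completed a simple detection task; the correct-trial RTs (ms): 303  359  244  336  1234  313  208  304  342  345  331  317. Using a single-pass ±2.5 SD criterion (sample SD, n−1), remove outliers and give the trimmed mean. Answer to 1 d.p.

n = 12, ΣRT = 4636, M = 386.333
Σ(x−M)² = 804524.67; s = √(804524.67/11) = 270.442
Cutoffs: 386.333 ± 2.5·270.442 → [-289.8, 1062.4]
Outside: 1234 → excluded.
Retained (n=11): Σ = 3402, mean = 3402/11 = 309.273

309.3 ms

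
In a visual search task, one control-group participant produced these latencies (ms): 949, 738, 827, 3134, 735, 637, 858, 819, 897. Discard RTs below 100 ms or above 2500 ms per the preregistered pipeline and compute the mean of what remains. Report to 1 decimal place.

Excluded: 3134
Retained (n=8): Σ = 6460
Mean = 6460/8 = 807.5000

807.5 ms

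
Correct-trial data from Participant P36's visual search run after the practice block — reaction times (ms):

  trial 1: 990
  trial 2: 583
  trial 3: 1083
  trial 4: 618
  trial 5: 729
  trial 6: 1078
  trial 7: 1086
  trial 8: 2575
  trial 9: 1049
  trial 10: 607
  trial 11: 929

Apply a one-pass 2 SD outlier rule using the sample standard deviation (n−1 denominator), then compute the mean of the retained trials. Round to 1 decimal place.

875.2 ms

n = 11, ΣRT = 11327, M = 1029.727
Σ(x−M)² = 3046518.18; s = √(3046518.18/10) = 551.953
Cutoffs: 1029.727 ± 2·551.953 → [-74.2, 2133.6]
Outside: 2575 → excluded.
Retained (n=10): Σ = 8752, mean = 8752/10 = 875.200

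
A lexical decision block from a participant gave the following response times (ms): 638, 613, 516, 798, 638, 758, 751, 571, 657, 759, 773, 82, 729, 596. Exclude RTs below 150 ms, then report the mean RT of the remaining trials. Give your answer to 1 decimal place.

676.7 ms

Excluded: 82
Retained (n=13): Σ = 8797
Mean = 8797/13 = 676.6923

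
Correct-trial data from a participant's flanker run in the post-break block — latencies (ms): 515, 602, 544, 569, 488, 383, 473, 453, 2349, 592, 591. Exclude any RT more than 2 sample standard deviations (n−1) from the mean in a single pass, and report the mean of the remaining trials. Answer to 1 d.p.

n = 11, ΣRT = 7559, M = 687.182
Σ(x−M)² = 3084235.64; s = √(3084235.64/10) = 555.359
Cutoffs: 687.182 ± 2·555.359 → [-423.5, 1797.9]
Outside: 2349 → excluded.
Retained (n=10): Σ = 5210, mean = 5210/10 = 521.000

521.0 ms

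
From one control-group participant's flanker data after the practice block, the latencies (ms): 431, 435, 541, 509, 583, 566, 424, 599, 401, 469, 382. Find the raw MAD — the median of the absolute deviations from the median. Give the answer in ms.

68 ms

Sorted: 382, 401, 424, 431, 435, 469, 509, 541, 566, 583, 599 → median = 469
|x − 469|: 38, 34, 72, 40, 114, 97, 45, 130, 68, 0, 87
Sorted deviations: 0, 34, 38, 40, 45, 68, 72, 87, 97, 114, 130 → MAD = 68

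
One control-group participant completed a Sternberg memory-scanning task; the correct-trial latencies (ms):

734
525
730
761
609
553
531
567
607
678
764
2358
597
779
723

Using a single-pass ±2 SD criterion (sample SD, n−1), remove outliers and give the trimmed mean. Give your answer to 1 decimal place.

654.1 ms

n = 15, ΣRT = 11516, M = 767.733
Σ(x−M)² = 2823296.93; s = √(2823296.93/14) = 449.070
Cutoffs: 767.733 ± 2·449.070 → [-130.4, 1665.9]
Outside: 2358 → excluded.
Retained (n=14): Σ = 9158, mean = 9158/14 = 654.143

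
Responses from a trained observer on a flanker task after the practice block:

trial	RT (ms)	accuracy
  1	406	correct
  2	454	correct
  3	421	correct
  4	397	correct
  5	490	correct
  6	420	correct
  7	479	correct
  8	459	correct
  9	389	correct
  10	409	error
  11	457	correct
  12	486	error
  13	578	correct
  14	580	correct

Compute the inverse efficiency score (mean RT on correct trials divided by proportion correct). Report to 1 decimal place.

Correct trials (n=12): 406, 454, 421, 397, 490, 420, 479, 459, 389, 457, 578, 580
Mean correct RT = 5530/12 = 460.8333 ms
Proportion correct = 12/14
IES = 460.8333 / (12/14) = 537.639 ms

537.6 ms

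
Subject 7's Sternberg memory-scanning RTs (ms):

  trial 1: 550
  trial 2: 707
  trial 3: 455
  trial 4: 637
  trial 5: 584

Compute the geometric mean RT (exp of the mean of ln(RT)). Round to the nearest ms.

ln(RT): 6.3099, 6.5610, 6.1203, 6.4568, 6.3699
Mean ln(RT) = 31.8179/5 = 6.36358
Geometric mean = exp(6.36358) = 580.32 ms

580 ms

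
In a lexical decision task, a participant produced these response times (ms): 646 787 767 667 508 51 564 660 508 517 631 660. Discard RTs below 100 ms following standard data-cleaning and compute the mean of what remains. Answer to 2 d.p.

628.64 ms

Excluded: 51
Retained (n=11): Σ = 6915
Mean = 6915/11 = 628.6364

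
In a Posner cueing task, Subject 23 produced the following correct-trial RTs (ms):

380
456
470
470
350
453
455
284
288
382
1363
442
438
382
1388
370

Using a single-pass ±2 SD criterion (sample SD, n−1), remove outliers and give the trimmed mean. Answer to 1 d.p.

401.4 ms

n = 16, ΣRT = 8371, M = 523.188
Σ(x−M)² = 1713136.44; s = √(1713136.44/15) = 337.948
Cutoffs: 523.188 ± 2·337.948 → [-152.7, 1199.1]
Outside: 1363, 1388 → excluded.
Retained (n=14): Σ = 5620, mean = 5620/14 = 401.429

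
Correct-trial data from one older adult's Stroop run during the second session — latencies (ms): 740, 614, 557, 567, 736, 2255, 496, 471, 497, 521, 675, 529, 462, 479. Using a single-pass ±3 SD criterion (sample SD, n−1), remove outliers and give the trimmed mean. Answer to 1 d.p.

n = 14, ΣRT = 9599, M = 685.643
Σ(x−M)² = 2766227.21; s = √(2766227.21/13) = 461.288
Cutoffs: 685.643 ± 3·461.288 → [-698.2, 2069.5]
Outside: 2255 → excluded.
Retained (n=13): Σ = 7344, mean = 7344/13 = 564.923

564.9 ms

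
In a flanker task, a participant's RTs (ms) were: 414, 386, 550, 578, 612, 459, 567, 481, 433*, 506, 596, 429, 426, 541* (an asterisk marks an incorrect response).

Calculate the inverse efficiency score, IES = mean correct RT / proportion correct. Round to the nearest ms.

Correct trials (n=12): 414, 386, 550, 578, 612, 459, 567, 481, 506, 596, 429, 426
Mean correct RT = 6004/12 = 500.3333 ms
Proportion correct = 12/14
IES = 500.3333 / (12/14) = 583.722 ms

584 ms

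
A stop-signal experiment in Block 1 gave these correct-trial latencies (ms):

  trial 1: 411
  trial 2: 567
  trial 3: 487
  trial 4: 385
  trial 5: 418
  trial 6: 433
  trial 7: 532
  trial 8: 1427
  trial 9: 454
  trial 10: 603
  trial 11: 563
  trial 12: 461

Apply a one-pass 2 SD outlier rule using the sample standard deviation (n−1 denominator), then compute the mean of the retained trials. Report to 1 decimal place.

n = 12, ΣRT = 6741, M = 561.750
Σ(x−M)² = 869828.25; s = √(869828.25/11) = 281.203
Cutoffs: 561.750 ± 2·281.203 → [-0.7, 1124.2]
Outside: 1427 → excluded.
Retained (n=11): Σ = 5314, mean = 5314/11 = 483.091

483.1 ms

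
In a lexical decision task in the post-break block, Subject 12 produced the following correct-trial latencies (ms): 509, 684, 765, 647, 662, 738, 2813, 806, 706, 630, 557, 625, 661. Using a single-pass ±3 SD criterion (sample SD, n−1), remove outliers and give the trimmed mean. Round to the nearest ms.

666 ms

n = 13, ΣRT = 10803, M = 831.000
Σ(x−M)² = 4332102.00; s = √(4332102.00/12) = 600.840
Cutoffs: 831.000 ± 3·600.840 → [-971.5, 2633.5]
Outside: 2813 → excluded.
Retained (n=12): Σ = 7990, mean = 7990/12 = 665.833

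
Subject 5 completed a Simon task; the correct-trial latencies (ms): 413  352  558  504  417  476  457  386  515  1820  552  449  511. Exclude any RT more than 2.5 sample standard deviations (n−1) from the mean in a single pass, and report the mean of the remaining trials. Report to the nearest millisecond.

n = 13, ΣRT = 7410, M = 570.000
Σ(x−M)² = 1739514.00; s = √(1739514.00/12) = 380.735
Cutoffs: 570.000 ± 2.5·380.735 → [-381.8, 1521.8]
Outside: 1820 → excluded.
Retained (n=12): Σ = 5590, mean = 5590/12 = 465.833

466 ms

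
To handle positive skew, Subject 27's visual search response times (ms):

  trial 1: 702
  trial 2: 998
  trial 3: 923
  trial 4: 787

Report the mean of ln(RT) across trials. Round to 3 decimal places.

6.739

ln(RT): 6.5539, 6.9058, 6.8276, 6.6682
Σ ln(RT) = 26.9555
Mean = 26.9555/4 = 6.73889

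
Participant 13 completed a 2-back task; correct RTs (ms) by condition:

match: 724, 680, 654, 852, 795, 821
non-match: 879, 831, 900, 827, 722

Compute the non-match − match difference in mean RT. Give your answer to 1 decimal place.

M(match) = 4526/6 = 754.333
M(non-match) = 4159/5 = 831.800
Difference = 831.800 − 754.333 = 77.467 ms

77.5 ms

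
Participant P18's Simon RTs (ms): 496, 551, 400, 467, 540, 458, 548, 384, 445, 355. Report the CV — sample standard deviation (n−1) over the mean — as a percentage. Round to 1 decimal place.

15.1%

n = 10, Σ = 4644, M = 464.4000
Σ(x−M)² = 44206.400; s = √(44206.400/9) = 70.0844
CV = 70.0844 / 464.4000 = 0.15091 = 15.091%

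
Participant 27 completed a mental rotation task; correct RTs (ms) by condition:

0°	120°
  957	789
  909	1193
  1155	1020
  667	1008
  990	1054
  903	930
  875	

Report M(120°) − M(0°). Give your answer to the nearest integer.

M(0°) = 6456/7 = 922.286
M(120°) = 5994/6 = 999.000
Difference = 999.000 − 922.286 = 76.714 ms

77 ms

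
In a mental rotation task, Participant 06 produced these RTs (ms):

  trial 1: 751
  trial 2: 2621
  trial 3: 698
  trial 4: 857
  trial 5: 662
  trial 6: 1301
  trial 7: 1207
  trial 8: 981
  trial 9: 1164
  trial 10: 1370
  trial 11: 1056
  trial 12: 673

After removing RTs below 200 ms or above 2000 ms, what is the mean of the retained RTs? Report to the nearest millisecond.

975 ms

Excluded: 2621
Retained (n=11): Σ = 10720
Mean = 10720/11 = 974.5455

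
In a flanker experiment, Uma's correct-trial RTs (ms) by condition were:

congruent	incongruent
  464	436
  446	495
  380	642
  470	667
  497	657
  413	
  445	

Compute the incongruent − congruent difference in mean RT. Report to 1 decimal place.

134.4 ms

M(congruent) = 3115/7 = 445.000
M(incongruent) = 2897/5 = 579.400
Difference = 579.400 − 445.000 = 134.400 ms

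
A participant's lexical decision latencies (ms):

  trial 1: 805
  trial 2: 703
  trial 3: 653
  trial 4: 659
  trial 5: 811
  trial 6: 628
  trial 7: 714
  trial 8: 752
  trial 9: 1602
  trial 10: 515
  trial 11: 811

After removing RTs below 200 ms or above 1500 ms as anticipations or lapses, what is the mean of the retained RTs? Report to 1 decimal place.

705.1 ms

Excluded: 1602
Retained (n=10): Σ = 7051
Mean = 7051/10 = 705.1000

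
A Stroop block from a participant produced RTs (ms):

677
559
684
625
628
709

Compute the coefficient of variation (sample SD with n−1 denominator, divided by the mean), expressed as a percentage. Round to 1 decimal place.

n = 6, Σ = 3882, M = 647.0000
Σ(x−M)² = 14702.000; s = √(14702.000/5) = 54.2255
CV = 54.2255 / 647.0000 = 0.08381 = 8.381%

8.4%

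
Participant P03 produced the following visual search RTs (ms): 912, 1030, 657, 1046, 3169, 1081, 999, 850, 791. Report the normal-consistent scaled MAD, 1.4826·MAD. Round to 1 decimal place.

129.0 ms

Sorted: 657, 791, 850, 912, 999, 1030, 1046, 1081, 3169 → median = 999
|x − 999| sorted: 0, 31, 47, 82, 87, 149, 208, 342, 2170 → MAD = 87
Robust SD ≈ 1.4826 × 87 = 128.986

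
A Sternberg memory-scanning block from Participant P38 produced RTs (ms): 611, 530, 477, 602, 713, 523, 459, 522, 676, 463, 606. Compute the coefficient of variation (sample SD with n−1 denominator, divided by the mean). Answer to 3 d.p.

0.153

n = 11, Σ = 6182, M = 562.0000
Σ(x−M)² = 73514.000; s = √(73514.000/10) = 85.7403
CV = 85.7403 / 562.0000 = 0.15256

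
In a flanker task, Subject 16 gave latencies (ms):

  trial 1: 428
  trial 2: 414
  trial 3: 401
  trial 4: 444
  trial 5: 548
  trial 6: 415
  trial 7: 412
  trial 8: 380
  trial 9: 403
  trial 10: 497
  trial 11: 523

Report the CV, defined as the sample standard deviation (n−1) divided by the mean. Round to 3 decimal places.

0.125

n = 11, Σ = 4865, M = 442.2727
Σ(x−M)² = 30480.182; s = √(30480.182/10) = 55.2089
CV = 55.2089 / 442.2727 = 0.12483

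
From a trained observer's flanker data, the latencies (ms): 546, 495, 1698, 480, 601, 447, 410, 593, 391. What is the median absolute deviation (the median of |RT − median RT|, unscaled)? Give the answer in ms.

Sorted: 391, 410, 447, 480, 495, 546, 593, 601, 1698 → median = 495
|x − 495|: 51, 0, 1203, 15, 106, 48, 85, 98, 104
Sorted deviations: 0, 15, 48, 51, 85, 98, 104, 106, 1203 → MAD = 85

85 ms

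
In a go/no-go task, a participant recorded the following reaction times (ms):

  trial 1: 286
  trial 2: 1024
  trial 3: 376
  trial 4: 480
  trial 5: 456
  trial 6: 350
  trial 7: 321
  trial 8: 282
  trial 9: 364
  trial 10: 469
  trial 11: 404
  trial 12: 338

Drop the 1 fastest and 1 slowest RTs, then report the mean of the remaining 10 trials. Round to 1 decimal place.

384.4 ms

Sorted: 282, 286, 321, 338, 350, 364, 376, 404, 456, 469, 480, 1024
Drop lowest 1 (282) and highest 1 (1024)
Remaining (n=10): Σ = 3844, mean = 3844/10 = 384.400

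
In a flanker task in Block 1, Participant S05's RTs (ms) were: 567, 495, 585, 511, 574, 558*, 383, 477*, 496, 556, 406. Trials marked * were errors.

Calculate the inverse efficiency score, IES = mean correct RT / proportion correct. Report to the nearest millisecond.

621 ms

Correct trials (n=9): 567, 495, 585, 511, 574, 383, 496, 556, 406
Mean correct RT = 4573/9 = 508.1111 ms
Proportion correct = 9/11
IES = 508.1111 / (9/11) = 621.025 ms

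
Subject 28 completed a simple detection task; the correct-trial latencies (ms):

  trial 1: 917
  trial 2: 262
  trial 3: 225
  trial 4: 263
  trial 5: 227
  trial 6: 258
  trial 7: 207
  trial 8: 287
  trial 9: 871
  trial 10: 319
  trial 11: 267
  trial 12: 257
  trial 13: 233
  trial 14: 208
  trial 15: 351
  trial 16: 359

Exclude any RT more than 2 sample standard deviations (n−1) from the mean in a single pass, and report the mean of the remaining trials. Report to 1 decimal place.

n = 16, ΣRT = 5511, M = 344.438
Σ(x−M)² = 721817.94; s = √(721817.94/15) = 219.365
Cutoffs: 344.438 ± 2·219.365 → [-94.3, 783.2]
Outside: 871, 917 → excluded.
Retained (n=14): Σ = 3723, mean = 3723/14 = 265.929

265.9 ms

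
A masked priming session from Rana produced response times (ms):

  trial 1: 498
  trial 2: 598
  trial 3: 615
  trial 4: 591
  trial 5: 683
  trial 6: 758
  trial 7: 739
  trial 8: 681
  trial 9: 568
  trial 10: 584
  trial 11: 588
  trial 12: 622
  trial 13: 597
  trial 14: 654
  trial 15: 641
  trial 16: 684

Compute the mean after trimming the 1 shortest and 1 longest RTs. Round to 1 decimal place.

631.8 ms

Sorted: 498, 568, 584, 588, 591, 597, 598, 615, 622, 641, 654, 681, 683, 684, 739, 758
Drop lowest 1 (498) and highest 1 (758)
Remaining (n=14): Σ = 8845, mean = 8845/14 = 631.786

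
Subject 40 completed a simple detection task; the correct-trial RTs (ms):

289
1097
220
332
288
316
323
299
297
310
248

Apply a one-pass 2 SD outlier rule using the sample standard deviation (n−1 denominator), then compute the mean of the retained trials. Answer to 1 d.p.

292.2 ms

n = 11, ΣRT = 4019, M = 365.364
Σ(x−M)² = 599500.55; s = √(599500.55/10) = 244.847
Cutoffs: 365.364 ± 2·244.847 → [-124.3, 855.1]
Outside: 1097 → excluded.
Retained (n=10): Σ = 2922, mean = 2922/10 = 292.200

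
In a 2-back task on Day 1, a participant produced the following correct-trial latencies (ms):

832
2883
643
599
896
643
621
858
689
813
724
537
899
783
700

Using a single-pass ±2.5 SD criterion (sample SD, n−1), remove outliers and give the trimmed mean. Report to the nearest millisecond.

731 ms

n = 15, ΣRT = 13120, M = 874.667
Σ(x−M)² = 4498131.33; s = √(4498131.33/14) = 566.829
Cutoffs: 874.667 ± 2.5·566.829 → [-542.4, 2291.7]
Outside: 2883 → excluded.
Retained (n=14): Σ = 10237, mean = 10237/14 = 731.214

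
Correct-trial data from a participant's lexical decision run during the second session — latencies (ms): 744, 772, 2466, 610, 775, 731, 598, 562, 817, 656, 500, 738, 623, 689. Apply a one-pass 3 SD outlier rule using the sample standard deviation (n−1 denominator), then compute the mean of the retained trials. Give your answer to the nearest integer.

n = 14, ΣRT = 11281, M = 805.786
Σ(x−M)² = 3076460.36; s = √(3076460.36/13) = 486.468
Cutoffs: 805.786 ± 3·486.468 → [-653.6, 2265.2]
Outside: 2466 → excluded.
Retained (n=13): Σ = 8815, mean = 8815/13 = 678.077

678 ms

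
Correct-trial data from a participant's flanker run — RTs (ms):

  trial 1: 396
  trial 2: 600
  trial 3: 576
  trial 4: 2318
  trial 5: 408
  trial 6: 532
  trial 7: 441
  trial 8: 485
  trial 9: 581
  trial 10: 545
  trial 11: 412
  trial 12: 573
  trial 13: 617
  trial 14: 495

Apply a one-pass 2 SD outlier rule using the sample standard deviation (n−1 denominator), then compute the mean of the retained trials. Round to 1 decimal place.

512.4 ms

n = 14, ΣRT = 8979, M = 641.357
Σ(x−M)² = 3100537.21; s = √(3100537.21/13) = 488.368
Cutoffs: 641.357 ± 2·488.368 → [-335.4, 1618.1]
Outside: 2318 → excluded.
Retained (n=13): Σ = 6661, mean = 6661/13 = 512.385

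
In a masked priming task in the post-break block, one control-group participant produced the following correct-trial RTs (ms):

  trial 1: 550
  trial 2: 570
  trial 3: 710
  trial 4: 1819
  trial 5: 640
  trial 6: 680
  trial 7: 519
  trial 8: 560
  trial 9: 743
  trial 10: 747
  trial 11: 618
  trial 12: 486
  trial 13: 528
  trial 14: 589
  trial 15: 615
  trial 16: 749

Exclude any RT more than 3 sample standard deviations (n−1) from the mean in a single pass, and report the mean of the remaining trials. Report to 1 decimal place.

620.3 ms

n = 16, ΣRT = 11123, M = 695.188
Σ(x−M)² = 1455760.44; s = √(1455760.44/15) = 311.530
Cutoffs: 695.188 ± 3·311.530 → [-239.4, 1629.8]
Outside: 1819 → excluded.
Retained (n=15): Σ = 9304, mean = 9304/15 = 620.267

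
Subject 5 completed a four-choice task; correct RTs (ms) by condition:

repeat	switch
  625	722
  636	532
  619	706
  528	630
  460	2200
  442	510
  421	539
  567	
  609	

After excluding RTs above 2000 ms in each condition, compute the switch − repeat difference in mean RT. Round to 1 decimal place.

switch: exclude 2200
M(repeat) = 4907/9 = 545.222
M(switch) = 3639/6 = 606.500
Difference = 606.500 − 545.222 = 61.278 ms

61.3 ms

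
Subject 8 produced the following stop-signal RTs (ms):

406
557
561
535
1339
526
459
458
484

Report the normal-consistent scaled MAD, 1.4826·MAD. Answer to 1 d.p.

62.3 ms

Sorted: 406, 458, 459, 484, 526, 535, 557, 561, 1339 → median = 526
|x − 526| sorted: 0, 9, 31, 35, 42, 67, 68, 120, 813 → MAD = 42
Robust SD ≈ 1.4826 × 42 = 62.269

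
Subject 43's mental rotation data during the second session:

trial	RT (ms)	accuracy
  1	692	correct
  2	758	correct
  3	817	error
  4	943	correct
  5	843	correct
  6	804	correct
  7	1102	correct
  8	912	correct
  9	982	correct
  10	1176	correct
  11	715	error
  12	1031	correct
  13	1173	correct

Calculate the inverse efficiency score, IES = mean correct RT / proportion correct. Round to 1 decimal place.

Correct trials (n=11): 692, 758, 943, 843, 804, 1102, 912, 982, 1176, 1031, 1173
Mean correct RT = 10416/11 = 946.9091 ms
Proportion correct = 11/13
IES = 946.9091 / (11/13) = 1119.074 ms

1119.1 ms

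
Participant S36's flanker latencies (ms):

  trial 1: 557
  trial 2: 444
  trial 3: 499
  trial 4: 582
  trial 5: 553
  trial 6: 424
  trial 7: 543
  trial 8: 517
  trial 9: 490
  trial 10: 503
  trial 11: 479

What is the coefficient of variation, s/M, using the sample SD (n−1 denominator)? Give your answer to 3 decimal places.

0.096

n = 11, Σ = 5591, M = 508.2727
Σ(x−M)² = 23630.182; s = √(23630.182/10) = 48.6109
CV = 48.6109 / 508.2727 = 0.09564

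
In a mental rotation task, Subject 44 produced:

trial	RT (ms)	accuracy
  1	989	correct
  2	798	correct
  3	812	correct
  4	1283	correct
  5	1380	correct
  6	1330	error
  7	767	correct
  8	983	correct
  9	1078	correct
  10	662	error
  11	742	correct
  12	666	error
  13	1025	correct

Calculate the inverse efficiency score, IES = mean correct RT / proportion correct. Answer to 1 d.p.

Correct trials (n=10): 989, 798, 812, 1283, 1380, 767, 983, 1078, 742, 1025
Mean correct RT = 9857/10 = 985.7000 ms
Proportion correct = 10/13
IES = 985.7000 / (10/13) = 1281.410 ms

1281.4 ms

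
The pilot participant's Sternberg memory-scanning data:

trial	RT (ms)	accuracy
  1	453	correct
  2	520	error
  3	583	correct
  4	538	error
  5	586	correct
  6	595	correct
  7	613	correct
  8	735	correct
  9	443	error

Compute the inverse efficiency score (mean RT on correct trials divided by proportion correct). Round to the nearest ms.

Correct trials (n=6): 453, 583, 586, 595, 613, 735
Mean correct RT = 3565/6 = 594.1667 ms
Proportion correct = 6/9
IES = 594.1667 / (6/9) = 891.250 ms

891 ms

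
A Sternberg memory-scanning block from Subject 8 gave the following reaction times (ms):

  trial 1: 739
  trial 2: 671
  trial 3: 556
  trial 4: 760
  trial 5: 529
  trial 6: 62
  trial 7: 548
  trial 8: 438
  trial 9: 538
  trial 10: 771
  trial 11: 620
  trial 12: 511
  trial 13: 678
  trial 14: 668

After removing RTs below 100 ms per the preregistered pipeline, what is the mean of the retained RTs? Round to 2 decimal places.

Excluded: 62
Retained (n=13): Σ = 8027
Mean = 8027/13 = 617.4615

617.46 ms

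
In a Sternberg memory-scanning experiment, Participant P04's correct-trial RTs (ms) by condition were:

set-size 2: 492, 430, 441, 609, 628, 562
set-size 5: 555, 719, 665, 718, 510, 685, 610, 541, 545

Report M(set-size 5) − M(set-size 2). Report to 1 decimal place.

M(set-size 2) = 3162/6 = 527.000
M(set-size 5) = 5548/9 = 616.444
Difference = 616.444 − 527.000 = 89.444 ms

89.4 ms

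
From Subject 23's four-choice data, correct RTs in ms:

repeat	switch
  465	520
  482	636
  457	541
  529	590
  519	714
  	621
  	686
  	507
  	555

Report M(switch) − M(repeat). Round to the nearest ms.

106 ms

M(repeat) = 2452/5 = 490.400
M(switch) = 5370/9 = 596.667
Difference = 596.667 − 490.400 = 106.267 ms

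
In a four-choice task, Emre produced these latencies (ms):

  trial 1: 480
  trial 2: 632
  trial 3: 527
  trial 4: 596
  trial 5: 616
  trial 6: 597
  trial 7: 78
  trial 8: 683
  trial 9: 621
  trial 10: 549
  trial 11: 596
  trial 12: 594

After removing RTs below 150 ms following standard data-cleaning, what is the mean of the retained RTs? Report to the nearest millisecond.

Excluded: 78
Retained (n=11): Σ = 6491
Mean = 6491/11 = 590.0909

590 ms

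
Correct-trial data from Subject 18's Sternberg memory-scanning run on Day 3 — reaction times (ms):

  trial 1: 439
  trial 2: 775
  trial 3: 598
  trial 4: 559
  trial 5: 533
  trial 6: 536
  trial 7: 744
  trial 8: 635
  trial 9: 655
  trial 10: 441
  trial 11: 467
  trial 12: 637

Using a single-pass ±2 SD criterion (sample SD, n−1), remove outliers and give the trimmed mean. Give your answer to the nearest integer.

n = 12, ΣRT = 7019, M = 584.917
Σ(x−M)² = 133410.92; s = √(133410.92/11) = 110.128
Cutoffs: 584.917 ± 2·110.128 → [364.7, 805.2]
No RTs fall outside the cutoffs; all 12 retained. Mean = 7019/12 = 584.917

585 ms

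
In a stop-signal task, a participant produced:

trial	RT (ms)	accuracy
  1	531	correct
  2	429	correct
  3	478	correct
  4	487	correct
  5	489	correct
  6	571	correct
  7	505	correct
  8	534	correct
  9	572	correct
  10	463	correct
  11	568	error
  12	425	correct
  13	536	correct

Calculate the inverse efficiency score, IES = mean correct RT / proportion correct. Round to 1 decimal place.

Correct trials (n=12): 531, 429, 478, 487, 489, 571, 505, 534, 572, 463, 425, 536
Mean correct RT = 6020/12 = 501.6667 ms
Proportion correct = 12/13
IES = 501.6667 / (12/13) = 543.472 ms

543.5 ms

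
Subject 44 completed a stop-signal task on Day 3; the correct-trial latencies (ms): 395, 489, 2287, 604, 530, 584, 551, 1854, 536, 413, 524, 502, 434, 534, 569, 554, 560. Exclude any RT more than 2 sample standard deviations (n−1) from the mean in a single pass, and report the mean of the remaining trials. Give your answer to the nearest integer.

n = 17, ΣRT = 11920, M = 701.176
Σ(x−M)² = 4397414.47; s = √(4397414.47/16) = 524.250
Cutoffs: 701.176 ± 2·524.250 → [-347.3, 1749.7]
Outside: 1854, 2287 → excluded.
Retained (n=15): Σ = 7779, mean = 7779/15 = 518.600

519 ms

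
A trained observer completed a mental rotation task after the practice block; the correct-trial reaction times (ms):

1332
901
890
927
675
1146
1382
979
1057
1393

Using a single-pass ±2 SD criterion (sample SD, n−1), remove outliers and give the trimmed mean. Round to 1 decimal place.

n = 10, ΣRT = 10682, M = 1068.200
Σ(x−M)² = 521945.60; s = √(521945.60/9) = 240.819
Cutoffs: 1068.200 ± 2·240.819 → [586.6, 1549.8]
No RTs fall outside the cutoffs; all 10 retained. Mean = 10682/10 = 1068.200

1068.2 ms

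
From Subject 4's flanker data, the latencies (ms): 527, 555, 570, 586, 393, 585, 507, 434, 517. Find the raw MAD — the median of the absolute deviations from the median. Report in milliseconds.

43 ms

Sorted: 393, 434, 507, 517, 527, 555, 570, 585, 586 → median = 527
|x − 527|: 0, 28, 43, 59, 134, 58, 20, 93, 10
Sorted deviations: 0, 10, 20, 28, 43, 58, 59, 93, 134 → MAD = 43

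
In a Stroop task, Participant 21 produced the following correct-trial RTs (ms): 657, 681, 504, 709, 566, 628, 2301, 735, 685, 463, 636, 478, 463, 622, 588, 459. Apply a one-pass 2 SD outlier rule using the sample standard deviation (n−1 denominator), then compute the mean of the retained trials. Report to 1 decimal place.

n = 16, ΣRT = 11175, M = 698.438
Σ(x−M)² = 2870885.94; s = √(2870885.94/15) = 437.484
Cutoffs: 698.438 ± 2·437.484 → [-176.5, 1573.4]
Outside: 2301 → excluded.
Retained (n=15): Σ = 8874, mean = 8874/15 = 591.600

591.6 ms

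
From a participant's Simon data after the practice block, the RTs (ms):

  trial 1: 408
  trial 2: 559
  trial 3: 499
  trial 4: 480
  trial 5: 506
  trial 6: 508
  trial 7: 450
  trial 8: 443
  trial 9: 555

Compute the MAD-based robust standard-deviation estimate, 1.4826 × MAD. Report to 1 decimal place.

72.6 ms

Sorted: 408, 443, 450, 480, 499, 506, 508, 555, 559 → median = 499
|x − 499| sorted: 0, 7, 9, 19, 49, 56, 56, 60, 91 → MAD = 49
Robust SD ≈ 1.4826 × 49 = 72.647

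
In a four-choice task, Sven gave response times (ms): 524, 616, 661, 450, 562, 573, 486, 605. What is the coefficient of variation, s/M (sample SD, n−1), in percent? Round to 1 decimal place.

12.5%

n = 8, Σ = 4477, M = 559.6250
Σ(x−M)² = 34405.875; s = √(34405.875/7) = 70.1080
CV = 70.1080 / 559.6250 = 0.12528 = 12.528%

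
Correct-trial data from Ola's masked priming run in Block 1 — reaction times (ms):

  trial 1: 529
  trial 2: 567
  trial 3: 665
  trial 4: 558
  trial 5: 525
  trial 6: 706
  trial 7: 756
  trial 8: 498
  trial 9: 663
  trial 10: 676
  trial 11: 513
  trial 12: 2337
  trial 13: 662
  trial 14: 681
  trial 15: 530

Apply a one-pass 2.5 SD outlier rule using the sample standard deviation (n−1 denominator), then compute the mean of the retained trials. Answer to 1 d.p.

609.2 ms

n = 15, ΣRT = 10866, M = 724.400
Σ(x−M)² = 2881377.60; s = √(2881377.60/14) = 453.666
Cutoffs: 724.400 ± 2.5·453.666 → [-409.8, 1858.6]
Outside: 2337 → excluded.
Retained (n=14): Σ = 8529, mean = 8529/14 = 609.214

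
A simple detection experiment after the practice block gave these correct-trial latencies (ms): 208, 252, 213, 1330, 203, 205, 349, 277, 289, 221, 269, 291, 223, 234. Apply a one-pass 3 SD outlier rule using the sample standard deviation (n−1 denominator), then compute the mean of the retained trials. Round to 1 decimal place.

n = 14, ΣRT = 4564, M = 326.000
Σ(x−M)² = 1108826.00; s = √(1108826.00/13) = 292.052
Cutoffs: 326.000 ± 3·292.052 → [-550.2, 1202.2]
Outside: 1330 → excluded.
Retained (n=13): Σ = 3234, mean = 3234/13 = 248.769

248.8 ms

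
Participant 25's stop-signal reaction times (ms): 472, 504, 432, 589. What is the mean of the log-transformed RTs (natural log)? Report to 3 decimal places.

ln(RT): 6.1570, 6.2226, 6.0684, 6.3784
Σ ln(RT) = 24.8264
Mean = 24.8264/4 = 6.20660

6.207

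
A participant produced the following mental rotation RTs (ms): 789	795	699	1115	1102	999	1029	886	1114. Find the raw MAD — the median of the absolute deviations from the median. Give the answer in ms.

115 ms

Sorted: 699, 789, 795, 886, 999, 1029, 1102, 1114, 1115 → median = 999
|x − 999|: 210, 204, 300, 116, 103, 0, 30, 113, 115
Sorted deviations: 0, 30, 103, 113, 115, 116, 204, 210, 300 → MAD = 115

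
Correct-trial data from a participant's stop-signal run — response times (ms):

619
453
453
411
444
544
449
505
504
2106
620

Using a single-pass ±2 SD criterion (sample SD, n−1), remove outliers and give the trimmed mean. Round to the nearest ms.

500 ms

n = 11, ΣRT = 7108, M = 646.182
Σ(x−M)² = 2392789.64; s = √(2392789.64/10) = 489.161
Cutoffs: 646.182 ± 2·489.161 → [-332.1, 1624.5]
Outside: 2106 → excluded.
Retained (n=10): Σ = 5002, mean = 5002/10 = 500.200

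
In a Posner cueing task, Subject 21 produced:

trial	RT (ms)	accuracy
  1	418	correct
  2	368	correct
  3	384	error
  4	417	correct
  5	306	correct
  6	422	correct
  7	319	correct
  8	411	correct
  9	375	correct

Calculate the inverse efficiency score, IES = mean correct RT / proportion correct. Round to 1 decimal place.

426.9 ms

Correct trials (n=8): 418, 368, 417, 306, 422, 319, 411, 375
Mean correct RT = 3036/8 = 379.5000 ms
Proportion correct = 8/9
IES = 379.5000 / (8/9) = 426.938 ms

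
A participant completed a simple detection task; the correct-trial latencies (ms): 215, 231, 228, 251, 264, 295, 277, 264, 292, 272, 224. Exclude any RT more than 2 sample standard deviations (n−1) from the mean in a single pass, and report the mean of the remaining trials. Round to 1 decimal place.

255.7 ms

n = 11, ΣRT = 2813, M = 255.727
Σ(x−M)² = 7780.18; s = √(7780.18/10) = 27.893
Cutoffs: 255.727 ± 2·27.893 → [199.9, 311.5]
No RTs fall outside the cutoffs; all 11 retained. Mean = 2813/11 = 255.727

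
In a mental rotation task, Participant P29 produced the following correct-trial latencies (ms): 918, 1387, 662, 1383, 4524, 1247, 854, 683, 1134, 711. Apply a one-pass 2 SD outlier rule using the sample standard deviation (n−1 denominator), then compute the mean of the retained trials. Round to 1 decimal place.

997.7 ms

n = 10, ΣRT = 13503, M = 1350.300
Σ(x−M)² = 11893192.10; s = √(11893192.10/9) = 1149.550
Cutoffs: 1350.300 ± 2·1149.550 → [-948.8, 3649.4]
Outside: 4524 → excluded.
Retained (n=9): Σ = 8979, mean = 8979/9 = 997.667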